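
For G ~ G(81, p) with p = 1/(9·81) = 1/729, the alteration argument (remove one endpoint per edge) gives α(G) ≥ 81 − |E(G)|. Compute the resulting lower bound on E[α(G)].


E[|E(G)|] = C(81, 2)·p = 3240 · (1/729) = 40/9.
E[α(G)] ≥ n − E[|E(G)|] = 81 − 40/9 = 689/9.
Numerically: ≈ 76.556.
(This is only a lower bound; the true E[α(G)] may be larger.)

E[α(G)] ≥ 689/9 ≈ 76.556.


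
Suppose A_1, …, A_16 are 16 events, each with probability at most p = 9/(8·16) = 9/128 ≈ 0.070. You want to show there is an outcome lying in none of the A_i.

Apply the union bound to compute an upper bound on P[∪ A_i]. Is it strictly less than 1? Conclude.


Union bound: P[∪_{i=1}^{16} A_i] ≤ Σ_i P[A_i] ≤ 16·p = 16·(9/128) = 9/8.
Numerically: 9/8 ≈ 1.125.
Is 9/8 < 1? NO.
Since the bound 9/8 is ≥ 1, the union bound is uninformative here; it does NOT by itself certify existence.

16·p = 9/8 ≈ 1.125; existence NOT certified by the union bound.


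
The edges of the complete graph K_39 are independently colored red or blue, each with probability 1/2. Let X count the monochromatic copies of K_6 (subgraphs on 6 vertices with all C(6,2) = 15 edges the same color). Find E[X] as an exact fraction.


Let X = Σ_S X_S over the C(39, 6) = 3262623 subsets S of size 6, where X_S = 1 if the K_6 on S is monochromatic.
For a fixed S, the K_6 on S has C(6, 2) = 15 edges. P[all 15 edges red] = (1/2)^15, and likewise for blue, so P[monochromatic] = 2·(1/2)^15 = 2^{1 − 15} = 1/16384.
By linearity of expectation: E[X] = C(39, 6) · 2^{1 − 15} = 3262623 · 1/16384 = 3262623/16384.
Numerically: E[X] ≈ 199.135.

E[X] = C(39,6)·2^(1−C(6,2)) = 3262623/16384 ≈ 199.135.


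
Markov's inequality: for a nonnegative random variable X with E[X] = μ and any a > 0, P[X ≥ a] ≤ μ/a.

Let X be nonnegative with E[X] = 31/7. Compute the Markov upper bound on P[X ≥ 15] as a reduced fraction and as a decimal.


μ = E[X] = 31/7, a = 15.
Markov: P[X ≥ 15] ≤ μ/a = (31/7)/15 = 31/105.
Numerically: ≈ 0.295238.
(Since a = 15 > μ = 4.428571, the bound 31/105 is < 1 and informative.)

P[X ≥ 15] ≤ 31/105 ≈ 0.295238.


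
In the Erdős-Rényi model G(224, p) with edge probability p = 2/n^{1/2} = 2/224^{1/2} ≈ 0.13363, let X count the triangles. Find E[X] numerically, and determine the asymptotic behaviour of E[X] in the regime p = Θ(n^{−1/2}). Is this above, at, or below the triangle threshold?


Number of potential triangles: C(224, 3) = 1848224.
Each occurs with probability p³ ≈ (0.13363)³ ≈ 2.3862611e-03.
By linearity: E[X] = C(224, 3)·p³ ≈ 1848224 · 2.3862611e-03 ≈ 4410.34501.
Since α = 1/2 < 1, p = c/n^{1/2} ≫ 1/n is above the triangle threshold p ~ 1/n. Asymptotically E[X] ~ (c³/6)·n^{3(1−α)} = (2³/6)·n^{1.5} → ∞; triangles are abundant w.h.p.

E[X] ≈ 4410.34501; in regime p = Θ(1/n^{1/2}) E[X] diverges (above the triangle threshold p ~ 1/n).


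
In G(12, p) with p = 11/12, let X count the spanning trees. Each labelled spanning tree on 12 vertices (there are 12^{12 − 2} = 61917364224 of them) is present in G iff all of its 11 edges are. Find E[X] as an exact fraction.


K_12 has 12^{12 − 2} = 61917364224 labelled spanning trees.
For each such spanning tree H, let X_H = 1 if all 11 edges of H are present in G. Then P[X_H = 1] = p^{11} = (11/12)^{11} = 285311670611/743008370688.
By linearity: E[X] = Σ_H E[X_H] = 61917364224 · p^{11} = 61917364224 · 285311670611/743008370688 = 285311670611/12.
Numerically: E[X] ≈ 2.378e+10.

E[X] = 61917364224 · (11/12)^{11} = 285311670611/12 ≈ 2.378e+10.


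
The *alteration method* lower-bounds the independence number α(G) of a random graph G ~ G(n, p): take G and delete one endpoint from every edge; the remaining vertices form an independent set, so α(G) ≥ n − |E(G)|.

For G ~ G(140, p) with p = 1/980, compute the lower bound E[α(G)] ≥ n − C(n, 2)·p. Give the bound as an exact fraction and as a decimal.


E[|E(G)|] = C(140, 2)·p = 9730 · (1/980) = 139/14.
E[α(G)] ≥ n − E[|E(G)|] = 140 − 139/14 = 1821/14.
Numerically: ≈ 130.0714.
(This is only a lower bound; the true E[α(G)] may be larger.)

E[α(G)] ≥ 1821/14 ≈ 130.0714.


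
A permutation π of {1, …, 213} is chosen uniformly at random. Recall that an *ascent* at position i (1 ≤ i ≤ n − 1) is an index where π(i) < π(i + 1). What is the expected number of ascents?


Write X = Σ X_I over i = 1, …, 212, with X_I the indicator of one ascent.
There are 212 indicators.
For each fixed i, the pair (π(i), π(i+1)) is a uniformly random ordered pair of distinct values from {1, …, 213}; by symmetry P[π(i) < π(i+1)] = 1/2.
By linearity: E[X] = 212 · (1/2) = (213 − 1) · (1/2) = 106 ≈ 106.000.

E[X] = 106 = 106.000.


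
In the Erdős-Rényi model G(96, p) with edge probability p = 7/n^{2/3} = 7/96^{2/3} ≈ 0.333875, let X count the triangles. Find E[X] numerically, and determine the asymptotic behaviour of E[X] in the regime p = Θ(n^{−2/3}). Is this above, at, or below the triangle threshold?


Number of potential triangles: C(96, 3) = 142880.
Each occurs with probability p³ ≈ (0.333875)³ ≈ 3.72178819e-02.
By linearity: E[X] = C(96, 3)·p³ ≈ 142880 · 3.72178819e-02 ≈ 5317.690972.
Since α = 2/3 < 1, p = c/n^{2/3} ≫ 1/n is above the triangle threshold p ~ 1/n. Asymptotically E[X] ~ (c³/6)·n^{3(1−α)} = (7³/6)·n^{1} → ∞; triangles are abundant w.h.p.

E[X] ≈ 5317.690972; in regime p = Θ(1/n^{2/3}) E[X] diverges (above the triangle threshold p ~ 1/n).


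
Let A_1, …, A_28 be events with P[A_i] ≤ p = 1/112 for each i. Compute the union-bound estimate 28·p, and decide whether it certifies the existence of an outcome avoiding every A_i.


Union bound: P[∪_{i=1}^{28} A_i] ≤ Σ_i P[A_i] ≤ 28·p = 28·(1/112) = 1/4.
Numerically: 1/4 ≈ 0.250.
Is 1/4 < 1? YES.
Since P[∪ A_i] ≤ 1/4 < 1, the complement has P[∩ A_i^c] ≥ 1 − 1/4 = 3/4 > 0, so some outcome avoids every A_i.

28·p = 1/4 ≈ 0.250; existence CERTIFIED by the union bound.


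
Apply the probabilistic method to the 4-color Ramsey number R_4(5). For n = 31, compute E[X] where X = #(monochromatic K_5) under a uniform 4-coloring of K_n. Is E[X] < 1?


E[X] = C(31, 5) · 4^{1 − 10} = 169911 · 4^{−9} = 169911/262144.
As a reduced fraction: E[X] = 169911/262144 ≈ 0.648159.
Is E[X] < 1? YES.
Since E[X] < 1, there exists a 4-coloring of K_{31} with no monochromatic K_5; hence R_4(5) > 31.

E[X] = 169911/262144 ≈ 0.648159; E[X] < 1, so R_4(5) > 31.


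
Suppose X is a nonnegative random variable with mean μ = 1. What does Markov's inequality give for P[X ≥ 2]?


μ = E[X] = 1, a = 2.
Markov: P[X ≥ 2] ≤ μ/a = (1)/2 = 1/2.
Numerically: ≈ 0.500000.
(Since a = 2 > μ = 1.000000, the bound 1/2 is < 1 and informative.)

P[X ≥ 2] ≤ 1/2 ≈ 0.500000.


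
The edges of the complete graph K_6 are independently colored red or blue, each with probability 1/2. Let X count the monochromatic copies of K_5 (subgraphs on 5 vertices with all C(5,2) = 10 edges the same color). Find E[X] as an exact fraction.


Let X = Σ_S X_S over the C(6, 5) = 6 subsets S of size 5, where X_S = 1 if the K_5 on S is monochromatic.
For a fixed S, the K_5 on S has C(5, 2) = 10 edges. P[all 10 edges red] = (1/2)^10, and likewise for blue, so P[monochromatic] = 2·(1/2)^10 = 2^{1 − 10} = 1/512.
By linearity of expectation: E[X] = C(6, 5) · 2^{1 − 10} = 6 · 1/512 = 3/256.
Numerically: E[X] ≈ 0.011719.

E[X] = C(6,5)·2^(1−C(5,2)) = 3/256 ≈ 0.011719.


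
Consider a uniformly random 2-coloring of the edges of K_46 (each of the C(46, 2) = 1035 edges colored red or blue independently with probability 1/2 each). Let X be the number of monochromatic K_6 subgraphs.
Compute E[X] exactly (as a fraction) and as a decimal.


Let X = Σ_S X_S over the C(46, 6) = 9366819 subsets S of size 6, where X_S = 1 if the K_6 on S is monochromatic.
For a fixed S, the K_6 on S has C(6, 2) = 15 edges. P[all 15 edges red] = (1/2)^15, and likewise for blue, so P[monochromatic] = 2·(1/2)^15 = 2^{1 − 15} = 1/16384.
By linearity of expectation: E[X] = C(46, 6) · 2^{1 − 15} = 9366819 · 1/16384 = 9366819/16384.
Numerically: E[X] ≈ 571.70526.

E[X] = C(46,6)·2^(1−C(6,2)) = 9366819/16384 ≈ 571.70526.


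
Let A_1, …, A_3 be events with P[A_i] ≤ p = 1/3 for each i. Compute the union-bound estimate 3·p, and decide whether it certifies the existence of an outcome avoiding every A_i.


Union bound: P[∪_{i=1}^{3} A_i] ≤ Σ_i P[A_i] ≤ 3·p = 3·(1/3) = 1.
Numerically: 1 ≈ 1.000.
Is 1 < 1? NO.
Since the bound 1 is ≥ 1, the union bound is uninformative here; it does NOT by itself certify existence.

3·p = 1 ≈ 1.000; existence NOT certified by the union bound.


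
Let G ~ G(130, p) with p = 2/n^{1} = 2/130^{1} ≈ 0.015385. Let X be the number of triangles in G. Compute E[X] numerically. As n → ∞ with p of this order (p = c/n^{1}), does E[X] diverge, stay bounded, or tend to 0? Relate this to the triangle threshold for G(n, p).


Number of potential triangles: C(130, 3) = 357760.
Each occurs with probability p³ ≈ (0.015385)³ ≈ 3.6413291e-06.
By linearity: E[X] = C(130, 3)·p³ ≈ 357760 · 3.6413291e-06 ≈ 1.30272.
Here α = 1, so p = 2/n is exactly at the triangle threshold p ~ 1/n. Asymptotically E[X] → c³/6 = 2³/6 = 4/3 ≈ 1.33333, a bounded constant. In this regime the triangle count is asymptotically Poisson(c³/6).

E[X] ≈ 1.30272; in regime p = Θ(1/n^{1}) E[X] stays bounded (at the triangle threshold p ~ 1/n).


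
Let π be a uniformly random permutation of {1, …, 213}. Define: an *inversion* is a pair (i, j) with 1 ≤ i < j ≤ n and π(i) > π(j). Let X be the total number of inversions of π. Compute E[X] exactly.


Write X = Σ X_I over the C(213, 2) = 22578 pairs i < j, with X_I the indicator of one inversion.
There are 22578 indicators.
For each fixed pair i < j, the values π(i) and π(j) are two distinct elements of {1, …, 213} in uniformly random order; by symmetry P[π(i) > π(j)] = 1/2.
By linearity: E[X] = 22578 · (1/2) = C(213, 2) · (1/2) = 22578/2 = 11289 ≈ 11289.000000.

E[X] = 11289 = 11289.000000.


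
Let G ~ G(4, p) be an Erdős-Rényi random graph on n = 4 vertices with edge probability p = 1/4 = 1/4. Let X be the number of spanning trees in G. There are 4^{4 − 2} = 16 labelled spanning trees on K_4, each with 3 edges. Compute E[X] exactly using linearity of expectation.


K_4 has 4^{4 − 2} = 16 labelled spanning trees.
For each such spanning tree H, let X_H = 1 if all 3 edges of H are present in G. Then P[X_H = 1] = p^{3} = (1/4)^{3} = 1/64.
By linearity: E[X] = Σ_H E[X_H] = 16 · p^{3} = 16 · 1/64 = 1/4.
Numerically: E[X] ≈ 0.25.

E[X] = 16 · (1/4)^{3} = 1/4 ≈ 0.25.


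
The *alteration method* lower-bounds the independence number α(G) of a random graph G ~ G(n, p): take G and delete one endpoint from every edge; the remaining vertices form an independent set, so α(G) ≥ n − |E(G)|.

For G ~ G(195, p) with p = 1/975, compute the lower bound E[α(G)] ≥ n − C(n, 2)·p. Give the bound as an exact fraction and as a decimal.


E[|E(G)|] = C(195, 2)·p = 18915 · (1/975) = 97/5.
E[α(G)] ≥ n − E[|E(G)|] = 195 − 97/5 = 878/5.
Numerically: ≈ 175.60000.
(This is only a lower bound; the true E[α(G)] may be larger.)

E[α(G)] ≥ 878/5 ≈ 175.60000.


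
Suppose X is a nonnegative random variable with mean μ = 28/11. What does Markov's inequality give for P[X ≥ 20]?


μ = E[X] = 28/11, a = 20.
Markov: P[X ≥ 20] ≤ μ/a = (28/11)/20 = 7/55.
Numerically: ≈ 0.12727.
(Since a = 20 > μ = 2.54545, the bound 7/55 is < 1 and informative.)

P[X ≥ 20] ≤ 7/55 ≈ 0.12727.


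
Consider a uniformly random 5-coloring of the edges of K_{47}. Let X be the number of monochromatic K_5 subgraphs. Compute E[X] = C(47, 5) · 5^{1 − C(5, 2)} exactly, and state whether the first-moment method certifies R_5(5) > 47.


E[X] = C(47, 5) · 5^{1 − 10} = 1533939 · 5^{−9} = 1533939/1953125.
As a reduced fraction: E[X] = 1533939/1953125 ≈ 0.78538.
Is E[X] < 1? YES.
Since E[X] < 1, there exists a 5-coloring of K_{47} with no monochromatic K_5; hence R_5(5) > 47.

E[X] = 1533939/1953125 ≈ 0.78538; E[X] < 1, so R_5(5) > 47.


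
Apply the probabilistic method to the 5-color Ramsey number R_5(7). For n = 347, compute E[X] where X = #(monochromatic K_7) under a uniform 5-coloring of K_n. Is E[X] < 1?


E[X] = C(347, 7) · 5^{1 − 21} = 113090774900334 · 5^{−20} = 113090774900334/95367431640625.
As a reduced fraction: E[X] = 113090774900334/95367431640625 ≈ 1.1858427.
Is E[X] < 1? NO.
Since E[X] ≥ 1, the first-moment bound is inconclusive at n = 347; it does NOT by itself certify R_5(7) > 347.

E[X] = 113090774900334/95367431640625 ≈ 1.1858427; E[X] ≥ 1; first-moment method inconclusive here.


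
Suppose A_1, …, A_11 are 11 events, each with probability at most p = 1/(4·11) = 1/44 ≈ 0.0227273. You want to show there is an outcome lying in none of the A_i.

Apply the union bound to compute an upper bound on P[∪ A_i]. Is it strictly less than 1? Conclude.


Union bound: P[∪_{i=1}^{11} A_i] ≤ Σ_i P[A_i] ≤ 11·p = 11·(1/44) = 1/4.
Numerically: 1/4 ≈ 0.2500000.
Is 1/4 < 1? YES.
Since P[∪ A_i] ≤ 1/4 < 1, the complement has P[∩ A_i^c] ≥ 1 − 1/4 = 3/4 > 0, so some outcome avoids every A_i.

11·p = 1/4 ≈ 0.2500000; existence CERTIFIED by the union bound.


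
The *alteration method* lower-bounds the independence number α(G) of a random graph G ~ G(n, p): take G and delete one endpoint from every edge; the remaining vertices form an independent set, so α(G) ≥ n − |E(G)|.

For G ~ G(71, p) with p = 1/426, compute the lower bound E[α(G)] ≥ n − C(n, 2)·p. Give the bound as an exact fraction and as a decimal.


E[|E(G)|] = C(71, 2)·p = 2485 · (1/426) = 35/6.
E[α(G)] ≥ n − E[|E(G)|] = 71 − 35/6 = 391/6.
Numerically: ≈ 65.167.
(This is only a lower bound; the true E[α(G)] may be larger.)

E[α(G)] ≥ 391/6 ≈ 65.167.


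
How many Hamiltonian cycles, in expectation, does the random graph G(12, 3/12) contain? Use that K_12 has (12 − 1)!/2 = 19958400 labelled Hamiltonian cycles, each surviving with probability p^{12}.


K_12 has (12 − 1)!/2 = 19958400 labelled Hamiltonian cycles.
For each such Hamiltonian cycle H, let X_H = 1 if all 12 edges of H are present in G. Then P[X_H = 1] = p^{12} = (1/4)^{12} = 1/16777216.
By linearity: E[X] = Σ_H E[X_H] = 19958400 · p^{12} = 19958400 · 1/16777216 = 155925/131072.
Numerically: E[X] ≈ 1.18961.

E[X] = 19958400 · (1/4)^{12} = 155925/131072 ≈ 1.18961.


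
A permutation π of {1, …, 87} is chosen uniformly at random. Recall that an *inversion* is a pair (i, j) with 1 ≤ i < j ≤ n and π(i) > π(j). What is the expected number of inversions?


Write X = Σ X_I over the C(87, 2) = 3741 pairs i < j, with X_I the indicator of one inversion.
There are 3741 indicators.
For each fixed pair i < j, the values π(i) and π(j) are two distinct elements of {1, …, 87} in uniformly random order; by symmetry P[π(i) > π(j)] = 1/2.
By linearity: E[X] = 3741 · (1/2) = C(87, 2) · (1/2) = 3741/2 = 3741/2 ≈ 1870.500000.

E[X] = 3741/2 = 1870.500000.


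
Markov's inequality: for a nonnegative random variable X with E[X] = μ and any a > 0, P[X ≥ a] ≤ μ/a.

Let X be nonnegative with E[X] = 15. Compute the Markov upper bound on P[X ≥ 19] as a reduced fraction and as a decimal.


μ = E[X] = 15, a = 19.
Markov: P[X ≥ 19] ≤ μ/a = (15)/19 = 15/19.
Numerically: ≈ 0.78947.
(Since a = 19 > μ = 15.00000, the bound 15/19 is < 1 and informative.)

P[X ≥ 19] ≤ 15/19 ≈ 0.78947.


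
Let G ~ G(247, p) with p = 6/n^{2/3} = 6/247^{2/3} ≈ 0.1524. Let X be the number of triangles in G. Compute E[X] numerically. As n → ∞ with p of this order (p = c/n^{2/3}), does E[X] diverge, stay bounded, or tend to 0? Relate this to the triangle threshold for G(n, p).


Number of potential triangles: C(247, 3) = 2481115.
Each occurs with probability p³ ≈ (0.1524)³ ≈ 3.540461e-03.
By linearity: E[X] = C(247, 3)·p³ ≈ 2481115 · 3.540461e-03 ≈ 8784.2915.
Since α = 2/3 < 1, p = c/n^{2/3} ≫ 1/n is above the triangle threshold p ~ 1/n. Asymptotically E[X] ~ (c³/6)·n^{3(1−α)} = (6³/6)·n^{1} → ∞; triangles are abundant w.h.p.

E[X] ≈ 8784.2915; in regime p = Θ(1/n^{2/3}) E[X] diverges (above the triangle threshold p ~ 1/n).


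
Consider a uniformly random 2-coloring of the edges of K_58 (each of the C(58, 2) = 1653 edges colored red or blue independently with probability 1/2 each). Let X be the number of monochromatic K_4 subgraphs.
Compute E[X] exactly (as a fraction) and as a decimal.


Let X = Σ_S X_S over the C(58, 4) = 424270 subsets S of size 4, where X_S = 1 if the K_4 on S is monochromatic.
For a fixed S, the K_4 on S has C(4, 2) = 6 edges. P[all 6 edges red] = (1/2)^6, and likewise for blue, so P[monochromatic] = 2·(1/2)^6 = 2^{1 − 6} = 1/32.
By linearity: E[X] = C(58, 4) · 2^{1 − 6} = 424270 · 1/32 = 212135/16.
Numerically: E[X] ≈ 13258.4375.

E[X] = C(58,4)·2^(1−C(4,2)) = 212135/16 ≈ 13258.4375.


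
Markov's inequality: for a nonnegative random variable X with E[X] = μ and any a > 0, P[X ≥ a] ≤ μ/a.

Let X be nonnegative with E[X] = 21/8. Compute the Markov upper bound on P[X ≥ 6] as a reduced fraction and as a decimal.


μ = E[X] = 21/8, a = 6.
Markov: P[X ≥ 6] ≤ μ/a = (21/8)/6 = 7/16.
Numerically: ≈ 0.437500.
(Since a = 6 > μ = 2.625000, the bound 7/16 is < 1 and informative.)

P[X ≥ 6] ≤ 7/16 ≈ 0.437500.


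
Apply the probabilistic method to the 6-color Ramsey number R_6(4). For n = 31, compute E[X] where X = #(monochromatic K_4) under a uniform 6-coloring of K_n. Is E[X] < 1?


E[X] = C(31, 4) · 6^{1 − 6} = 31465 · 6^{−5} = 31465/7776.
As a reduced fraction: E[X] = 31465/7776 ≈ 4.04642.
Is E[X] < 1? NO.
Since E[X] ≥ 1, the first-moment bound is inconclusive at n = 31; it does NOT by itself certify R_6(4) > 31.

E[X] = 31465/7776 ≈ 4.04642; E[X] ≥ 1; first-moment method inconclusive here.


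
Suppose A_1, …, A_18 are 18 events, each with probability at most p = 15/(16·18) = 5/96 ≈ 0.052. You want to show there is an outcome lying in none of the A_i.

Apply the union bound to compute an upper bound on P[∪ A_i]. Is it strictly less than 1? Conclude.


Union bound: P[∪_{i=1}^{18} A_i] ≤ Σ_i P[A_i] ≤ 18·p = 18·(5/96) = 15/16.
Numerically: 15/16 ≈ 0.938.
Is 15/16 < 1? YES.
Since P[∪ A_i] ≤ 15/16 < 1, the complement has P[∩ A_i^c] ≥ 1 − 15/16 = 1/16 > 0, so some outcome avoids every A_i.

18·p = 15/16 ≈ 0.938; existence CERTIFIED by the union bound.


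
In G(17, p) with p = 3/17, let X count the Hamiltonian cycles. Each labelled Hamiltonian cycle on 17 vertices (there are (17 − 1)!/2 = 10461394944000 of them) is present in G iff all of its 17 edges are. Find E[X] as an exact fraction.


K_17 has (17 − 1)!/2 = 10461394944000 labelled Hamiltonian cycles.
For each such Hamiltonian cycle H, let X_H = 1 if all 17 edges of H are present in G. Then P[X_H = 1] = p^{17} = (3/17)^{17} = 129140163/827240261886336764177.
By linearity of expectation: E[X] = Σ_H E[X_H] = 10461394944000 · p^{17} = 10461394944000 · 129140163/827240261886336764177 = 1350986248275535872000/827240261886336764177.
Numerically: E[X] ≈ 1.63.

E[X] = 10461394944000 · (3/17)^{17} = 1350986248275535872000/827240261886336764177 ≈ 1.63.


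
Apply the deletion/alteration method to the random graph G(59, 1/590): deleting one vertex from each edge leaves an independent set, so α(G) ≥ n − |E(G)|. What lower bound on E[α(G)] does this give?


E[|E(G)|] = C(59, 2)·p = 1711 · (1/590) = 29/10.
E[α(G)] ≥ n − E[|E(G)|] = 59 − 29/10 = 561/10.
Numerically: ≈ 56.10000.
(This is only a lower bound; the true E[α(G)] may be larger.)

E[α(G)] ≥ 561/10 ≈ 56.10000.


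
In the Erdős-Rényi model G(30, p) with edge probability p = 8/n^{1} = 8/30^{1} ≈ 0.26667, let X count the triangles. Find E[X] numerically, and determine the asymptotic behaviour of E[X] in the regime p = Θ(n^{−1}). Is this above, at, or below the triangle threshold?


Number of potential triangles: C(30, 3) = 4060.
Each occurs with probability p³ ≈ (0.26667)³ ≈ 1.8962963e-02.
By linearity: E[X] = C(30, 3)·p³ ≈ 4060 · 1.8962963e-02 ≈ 76.98963.
Here α = 1, so p = 8/n is exactly at the triangle threshold p ~ 1/n. Asymptotically E[X] → c³/6 = 8³/6 = 256/3 ≈ 85.33333, a bounded constant. In this regime the triangle count is asymptotically Poisson(c³/6).

E[X] ≈ 76.98963; in regime p = Θ(1/n^{1}) E[X] stays bounded (at the triangle threshold p ~ 1/n).


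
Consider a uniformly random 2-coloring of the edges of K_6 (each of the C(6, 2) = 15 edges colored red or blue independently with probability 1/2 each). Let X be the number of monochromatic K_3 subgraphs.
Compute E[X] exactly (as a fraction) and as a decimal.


Let X = Σ_S X_S over the C(6, 3) = 20 subsets S of size 3, where X_S = 1 if the K_3 on S is monochromatic.
For a fixed S, the K_3 on S has C(3, 2) = 3 edges. P[all 3 edges red] = (1/2)^3, and likewise for blue, so P[monochromatic] = 2·(1/2)^3 = 2^{1 − 3} = 1/4.
By linearity of expectation: E[X] = C(6, 3) · 2^{1 − 3} = 20 · 1/4 = 5.
Numerically: E[X] ≈ 5.000.

E[X] = C(6,3)·2^(1−C(3,2)) = 5 ≈ 5.000.


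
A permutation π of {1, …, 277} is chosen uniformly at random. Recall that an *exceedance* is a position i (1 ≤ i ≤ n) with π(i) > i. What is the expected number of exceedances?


Write X = Σ_{i=1}^{277} X_i, where X_i = 1_{π(i) > i}.
For each fixed i, π(i) is uniform over {1, …, 277} (marginal of a uniform permutation), so P[π(i) > i] = (n − i)/n. Summing: Σ_{i=1}^{277} (n − i)/n = (0 + 1 + … + 276)/277 = 277(277 − 1)/(2·277) = (277 − 1)/2.
Hence E[X] = Σ_{i=1}^{277} (277 − i)/277 = 138 ≈ 138.000000.

E[X] = 138 = 138.000000.


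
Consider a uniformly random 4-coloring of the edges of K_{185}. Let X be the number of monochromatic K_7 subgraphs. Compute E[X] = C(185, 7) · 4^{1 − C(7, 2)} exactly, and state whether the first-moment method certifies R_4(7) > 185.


E[X] = C(185, 7) · 4^{1 − 21} = 1311854301420 · 4^{−20} = 1311854301420/1099511627776.
As a reduced fraction: E[X] = 327963575355/274877906944 ≈ 1.193125.
Is E[X] < 1? NO.
Since E[X] ≥ 1, the first-moment bound is inconclusive at n = 185; it does NOT by itself certify R_4(7) > 185.

E[X] = 327963575355/274877906944 ≈ 1.193125; E[X] ≥ 1; first-moment method inconclusive here.


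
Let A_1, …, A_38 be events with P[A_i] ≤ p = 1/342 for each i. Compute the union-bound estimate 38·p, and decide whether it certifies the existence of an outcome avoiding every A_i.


Union bound: P[∪_{i=1}^{38} A_i] ≤ Σ_i P[A_i] ≤ 38·p = 38·(1/342) = 1/9.
Numerically: 1/9 ≈ 0.1111.
Is 1/9 < 1? YES.
Since P[∪ A_i] ≤ 1/9 < 1, the complement has P[∩ A_i^c] ≥ 1 − 1/9 = 8/9 > 0, so some outcome avoids every A_i.

38·p = 1/9 ≈ 0.1111; existence CERTIFIED by the union bound.


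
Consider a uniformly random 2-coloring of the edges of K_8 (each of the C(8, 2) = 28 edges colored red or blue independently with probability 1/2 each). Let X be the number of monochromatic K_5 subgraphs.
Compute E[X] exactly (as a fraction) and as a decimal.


Let X = Σ_S X_S over the C(8, 5) = 56 subsets S of size 5, where X_S = 1 if the K_5 on S is monochromatic.
For a fixed S, the K_5 on S has C(5, 2) = 10 edges. P[all 10 edges red] = (1/2)^10, and likewise for blue, so P[monochromatic] = 2·(1/2)^10 = 2^{1 − 10} = 1/512.
By linearity: E[X] = C(8, 5) · 2^{1 − 10} = 56 · 1/512 = 7/64.
Numerically: E[X] ≈ 0.10938.

E[X] = C(8,5)·2^(1−C(5,2)) = 7/64 ≈ 0.10938.


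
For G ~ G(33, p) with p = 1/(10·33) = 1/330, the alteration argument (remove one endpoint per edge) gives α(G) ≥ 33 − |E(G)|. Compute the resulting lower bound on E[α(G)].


E[|E(G)|] = C(33, 2)·p = 528 · (1/330) = 8/5.
E[α(G)] ≥ n − E[|E(G)|] = 33 − 8/5 = 157/5.
Numerically: ≈ 31.4000.
(This is only a lower bound; the true E[α(G)] may be larger.)

E[α(G)] ≥ 157/5 ≈ 31.4000.


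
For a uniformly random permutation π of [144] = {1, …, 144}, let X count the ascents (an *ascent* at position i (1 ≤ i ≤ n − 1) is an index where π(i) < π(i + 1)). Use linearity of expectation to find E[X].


Write X = Σ X_I over i = 1, …, 143, with X_I the indicator of one ascent.
There are 143 indicators.
For each fixed i, the pair (π(i), π(i+1)) is a uniformly random ordered pair of distinct values from {1, …, 144}; by symmetry P[π(i) < π(i+1)] = 1/2.
By linearity: E[X] = 143 · (1/2) = (144 − 1) · (1/2) = 143/2 ≈ 71.500.

E[X] = 143/2 = 71.500.


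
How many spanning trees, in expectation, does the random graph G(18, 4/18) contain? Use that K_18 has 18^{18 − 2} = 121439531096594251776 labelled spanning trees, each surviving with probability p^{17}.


K_18 has 18^{18 − 2} = 121439531096594251776 labelled spanning trees.
For each such spanning tree H, let X_H = 1 if all 17 edges of H are present in G. Then P[X_H = 1] = p^{17} = (2/9)^{17} = 131072/16677181699666569.
By linearity of expectation: E[X] = Σ_H E[X_H] = 121439531096594251776 · p^{17} = 121439531096594251776 · 131072/16677181699666569 = 8589934592/9.
Numerically: E[X] ≈ 9.54e+08.

E[X] = 121439531096594251776 · (2/9)^{17} = 8589934592/9 ≈ 9.54e+08.


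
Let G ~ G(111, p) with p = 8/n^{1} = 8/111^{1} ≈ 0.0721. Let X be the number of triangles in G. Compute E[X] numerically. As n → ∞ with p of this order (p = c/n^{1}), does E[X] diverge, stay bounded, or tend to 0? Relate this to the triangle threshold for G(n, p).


Number of potential triangles: C(111, 3) = 221815.
Each occurs with probability p³ ≈ (0.0721)³ ≈ 3.74370e-04.
By linearity: E[X] = C(111, 3)·p³ ≈ 221815 · 3.74370e-04 ≈ 83.041.
Here α = 1, so p = 8/n is exactly at the triangle threshold p ~ 1/n. Asymptotically E[X] → c³/6 = 8³/6 = 256/3 ≈ 85.333, a bounded constant. In this regime the triangle count is asymptotically Poisson(c³/6).

E[X] ≈ 83.041; in regime p = Θ(1/n^{1}) E[X] stays bounded (at the triangle threshold p ~ 1/n).


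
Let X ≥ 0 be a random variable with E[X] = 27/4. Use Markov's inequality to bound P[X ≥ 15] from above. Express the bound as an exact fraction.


μ = E[X] = 27/4, a = 15.
Markov: P[X ≥ 15] ≤ μ/a = (27/4)/15 = 9/20.
Numerically: ≈ 0.450000.
(Since a = 15 > μ = 6.750000, the bound 9/20 is < 1 and informative.)

P[X ≥ 15] ≤ 9/20 ≈ 0.450000.


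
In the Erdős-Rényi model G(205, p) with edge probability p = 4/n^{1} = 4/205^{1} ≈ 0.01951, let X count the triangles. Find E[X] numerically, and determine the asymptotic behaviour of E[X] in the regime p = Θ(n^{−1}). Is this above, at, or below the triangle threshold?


Number of potential triangles: C(205, 3) = 1414910.
Each occurs with probability p³ ≈ (0.01951)³ ≈ 7.428795e-06.
By linearity: E[X] = C(205, 3)·p³ ≈ 1414910 · 7.428795e-06 ≈ 10.5111.
Here α = 1, so p = 4/n is exactly at the triangle threshold p ~ 1/n. Asymptotically E[X] → c³/6 = 4³/6 = 32/3 ≈ 10.6667, a bounded constant. In this regime the triangle count is asymptotically Poisson(c³/6).

E[X] ≈ 10.5111; in regime p = Θ(1/n^{1}) E[X] stays bounded (at the triangle threshold p ~ 1/n).


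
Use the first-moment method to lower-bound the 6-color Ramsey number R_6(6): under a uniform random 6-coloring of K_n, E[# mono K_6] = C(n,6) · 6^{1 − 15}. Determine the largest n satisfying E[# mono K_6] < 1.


We need C(n, 6) · 6^{1 − 15} < 1, i.e. C(n, 6) < 6^{15 − 1} = 78364164096.
Check values of n near the boundary:
  n = 193: C(193, 6) = 66364016544; 66364016544 < 78364164096? YES
  n = 194: C(194, 6) = 68482017072; 68482017072 < 78364164096? YES
  n = 195: C(195, 6) = 70656049360; 70656049360 < 78364164096? YES
  n = 196: C(196, 6) = 72887293024; 72887293024 < 78364164096? YES
  n = 197: C(197, 6) = 75176946208; 75176946208 < 78364164096? YES
  n = 198: C(198, 6) = 77526225777; 77526225777 < 78364164096? YES
  n = 199: C(199, 6) = 79936367511; 79936367511 < 78364164096? NO
The largest n with C(n, 6) < 78364164096 is n = 198 (where E[X] = 25842075259/26121388032 ≈ 0.9893). Hence R_6(6) > 198, i.e. R_6(6) ≥ 199.

Largest n = 198; hence R_6(6) > 198.


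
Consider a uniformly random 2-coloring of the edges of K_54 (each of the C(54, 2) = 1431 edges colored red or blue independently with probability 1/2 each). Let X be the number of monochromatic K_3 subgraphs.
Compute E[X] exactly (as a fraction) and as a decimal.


Let X = Σ_S X_S over the C(54, 3) = 24804 subsets S of size 3, where X_S = 1 if the K_3 on S is monochromatic.
For a fixed S, the K_3 on S has C(3, 2) = 3 edges. P[all 3 edges red] = (1/2)^3, and likewise for blue, so P[monochromatic] = 2·(1/2)^3 = 2^{1 − 3} = 1/4.
Summing: E[X] = C(54, 3) · 2^{1 − 3} = 24804 · 1/4 = 6201.
Numerically: E[X] ≈ 6201.000000.

E[X] = C(54,3)·2^(1−C(3,2)) = 6201 ≈ 6201.000000.


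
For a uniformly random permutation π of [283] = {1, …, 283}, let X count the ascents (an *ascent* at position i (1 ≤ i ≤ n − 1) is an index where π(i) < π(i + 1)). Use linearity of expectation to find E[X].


Write X = Σ X_I over i = 1, …, 282, with X_I the indicator of one ascent.
There are 282 indicators.
For each fixed i, the pair (π(i), π(i+1)) is a uniformly random ordered pair of distinct values from {1, …, 283}; by symmetry P[π(i) < π(i+1)] = 1/2.
By linearity: E[X] = 282 · (1/2) = (283 − 1) · (1/2) = 141 ≈ 141.00000.

E[X] = 141 = 141.00000.


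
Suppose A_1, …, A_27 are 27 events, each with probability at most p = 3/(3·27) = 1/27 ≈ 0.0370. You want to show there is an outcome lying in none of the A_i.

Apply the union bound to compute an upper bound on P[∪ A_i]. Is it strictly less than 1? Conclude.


Union bound: P[∪_{i=1}^{27} A_i] ≤ Σ_i P[A_i] ≤ 27·p = 27·(1/27) = 1.
Numerically: 1 ≈ 1.0000.
Is 1 < 1? NO.
Since the bound 1 is ≥ 1, the union bound is uninformative here; it does NOT by itself certify existence.

27·p = 1 ≈ 1.0000; existence NOT certified by the union bound.


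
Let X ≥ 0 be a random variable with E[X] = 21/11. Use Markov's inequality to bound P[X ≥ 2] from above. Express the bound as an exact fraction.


μ = E[X] = 21/11, a = 2.
Markov: P[X ≥ 2] ≤ μ/a = (21/11)/2 = 21/22.
Numerically: ≈ 0.954545.
(Since a = 2 > μ = 1.909091, the bound 21/22 is < 1 and informative.)

P[X ≥ 2] ≤ 21/22 ≈ 0.954545.


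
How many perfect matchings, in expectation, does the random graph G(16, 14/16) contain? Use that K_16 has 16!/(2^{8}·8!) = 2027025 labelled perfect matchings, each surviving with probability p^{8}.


K_16 has 16!/(2^{8}·8!) = 2027025 labelled perfect matchings.
For each such perfect matching H, let X_H = 1 if all 8 edges of H are present in G. Then P[X_H = 1] = p^{8} = (7/8)^{8} = 5764801/16777216.
Summing the indicators: E[X] = Σ_H E[X_H] = 2027025 · p^{8} = 2027025 · 5764801/16777216 = 11685395747025/16777216.
Numerically: E[X] ≈ 6.965e+05.

E[X] = 2027025 · (7/8)^{8} = 11685395747025/16777216 ≈ 6.965e+05.


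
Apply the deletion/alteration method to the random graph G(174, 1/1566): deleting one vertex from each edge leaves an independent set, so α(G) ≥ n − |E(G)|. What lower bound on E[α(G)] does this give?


E[|E(G)|] = C(174, 2)·p = 15051 · (1/1566) = 173/18.
E[α(G)] ≥ n − E[|E(G)|] = 174 − 173/18 = 2959/18.
Numerically: ≈ 164.38889.
(This is only a lower bound; the true E[α(G)] may be larger.)

E[α(G)] ≥ 2959/18 ≈ 164.38889.


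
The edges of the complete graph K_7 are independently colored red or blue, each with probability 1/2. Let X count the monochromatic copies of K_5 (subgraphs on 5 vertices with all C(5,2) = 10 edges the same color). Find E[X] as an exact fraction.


Let X = Σ_S X_S over the C(7, 5) = 21 subsets S of size 5, where X_S = 1 if the K_5 on S is monochromatic.
For a fixed S, the K_5 on S has C(5, 2) = 10 edges. P[all 10 edges red] = (1/2)^10, and likewise for blue, so P[monochromatic] = 2·(1/2)^10 = 2^{1 − 10} = 1/512.
Summing: E[X] = C(7, 5) · 2^{1 − 10} = 21 · 1/512 = 21/512.
Numerically: E[X] ≈ 0.041.

E[X] = C(7,5)·2^(1−C(5,2)) = 21/512 ≈ 0.041.


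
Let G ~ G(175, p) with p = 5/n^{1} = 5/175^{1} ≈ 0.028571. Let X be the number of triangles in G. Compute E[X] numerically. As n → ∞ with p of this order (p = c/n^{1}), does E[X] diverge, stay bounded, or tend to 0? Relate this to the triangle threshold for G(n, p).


Number of potential triangles: C(175, 3) = 877975.
Each occurs with probability p³ ≈ (0.028571)³ ≈ 2.3323615e-05.
By linearity: E[X] = C(175, 3)·p³ ≈ 877975 · 2.3323615e-05 ≈ 20.47755.
Here α = 1, so p = 5/n is exactly at the triangle threshold p ~ 1/n. Asymptotically E[X] → c³/6 = 5³/6 = 125/6 ≈ 20.83333, a bounded constant. In this regime the triangle count is asymptotically Poisson(c³/6).

E[X] ≈ 20.47755; in regime p = Θ(1/n^{1}) E[X] stays bounded (at the triangle threshold p ~ 1/n).


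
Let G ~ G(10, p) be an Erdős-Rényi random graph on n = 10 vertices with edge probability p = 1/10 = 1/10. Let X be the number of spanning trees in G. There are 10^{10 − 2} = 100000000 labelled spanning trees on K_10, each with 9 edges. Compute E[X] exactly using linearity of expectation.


K_10 has 10^{10 − 2} = 100000000 labelled spanning trees.
For each such spanning tree H, let X_H = 1 if all 9 edges of H are present in G. Then P[X_H = 1] = p^{9} = (1/10)^{9} = 1/1000000000.
By linearity: E[X] = Σ_H E[X_H] = 100000000 · p^{9} = 100000000 · 1/1000000000 = 1/10.
Numerically: E[X] ≈ 0.1.

E[X] = 100000000 · (1/10)^{9} = 1/10 ≈ 0.1.


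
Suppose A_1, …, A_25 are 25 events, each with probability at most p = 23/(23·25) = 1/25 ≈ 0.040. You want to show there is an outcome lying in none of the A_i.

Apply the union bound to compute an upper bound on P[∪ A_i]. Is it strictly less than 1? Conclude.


Union bound: P[∪_{i=1}^{25} A_i] ≤ Σ_i P[A_i] ≤ 25·p = 25·(1/25) = 1.
Numerically: 1 ≈ 1.000.
Is 1 < 1? NO.
Since the bound 1 is ≥ 1, the union bound is uninformative here; it does NOT by itself certify existence.

25·p = 1 ≈ 1.000; existence NOT certified by the union bound.


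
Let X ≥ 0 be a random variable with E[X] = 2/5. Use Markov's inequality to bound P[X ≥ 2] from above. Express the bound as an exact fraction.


μ = E[X] = 2/5, a = 2.
Markov: P[X ≥ 2] ≤ μ/a = (2/5)/2 = 1/5.
Numerically: ≈ 0.200000.
(Since a = 2 > μ = 0.400000, the bound 1/5 is < 1 and informative.)

P[X ≥ 2] ≤ 1/5 ≈ 0.200000.


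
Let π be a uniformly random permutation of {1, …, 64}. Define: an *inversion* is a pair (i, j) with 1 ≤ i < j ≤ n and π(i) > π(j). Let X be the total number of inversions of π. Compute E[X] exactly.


Write X = Σ X_I over the C(64, 2) = 2016 pairs i < j, with X_I the indicator of one inversion.
There are 2016 indicators.
For each fixed pair i < j, the values π(i) and π(j) are two distinct elements of {1, …, 64} in uniformly random order; by symmetry P[π(i) > π(j)] = 1/2.
By linearity: E[X] = 2016 · (1/2) = C(64, 2) · (1/2) = 2016/2 = 1008 ≈ 1008.000000.

E[X] = 1008 = 1008.000000.


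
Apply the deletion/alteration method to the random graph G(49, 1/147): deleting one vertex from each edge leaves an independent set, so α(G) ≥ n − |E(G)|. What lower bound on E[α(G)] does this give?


E[|E(G)|] = C(49, 2)·p = 1176 · (1/147) = 8.
E[α(G)] ≥ n − E[|E(G)|] = 49 − 8 = 41.
Numerically: ≈ 41.0000.
(This is only a lower bound; the true E[α(G)] may be larger.)

E[α(G)] ≥ 41 ≈ 41.0000.


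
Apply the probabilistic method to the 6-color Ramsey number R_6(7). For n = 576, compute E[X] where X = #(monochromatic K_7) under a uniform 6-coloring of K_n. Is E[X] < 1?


E[X] = C(576, 7) · 6^{1 − 21} = 4023771393470400 · 6^{−20} = 4023771393470400/3656158440062976.
As a reduced fraction: E[X] = 6985714224775/6347497291776 ≈ 1.1005462.
Is E[X] < 1? NO.
Since E[X] ≥ 1, the first-moment bound is inconclusive at n = 576; it does NOT by itself certify R_6(7) > 576.

E[X] = 6985714224775/6347497291776 ≈ 1.1005462; E[X] ≥ 1; first-moment method inconclusive here.


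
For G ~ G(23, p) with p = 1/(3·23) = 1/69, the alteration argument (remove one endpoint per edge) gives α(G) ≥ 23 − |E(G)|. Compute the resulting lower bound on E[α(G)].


E[|E(G)|] = C(23, 2)·p = 253 · (1/69) = 11/3.
E[α(G)] ≥ n − E[|E(G)|] = 23 − 11/3 = 58/3.
Numerically: ≈ 19.333333.
(This is only a lower bound; the true E[α(G)] may be larger.)

E[α(G)] ≥ 58/3 ≈ 19.333333.


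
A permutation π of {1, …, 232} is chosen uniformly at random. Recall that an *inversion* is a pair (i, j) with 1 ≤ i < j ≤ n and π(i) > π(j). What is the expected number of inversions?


Write X = Σ X_I over the C(232, 2) = 26796 pairs i < j, with X_I the indicator of one inversion.
There are 26796 indicators.
For each fixed pair i < j, the values π(i) and π(j) are two distinct elements of {1, …, 232} in uniformly random order; by symmetry P[π(i) > π(j)] = 1/2.
By linearity: E[X] = 26796 · (1/2) = C(232, 2) · (1/2) = 26796/2 = 13398 ≈ 13398.000.

E[X] = 13398 = 13398.000.


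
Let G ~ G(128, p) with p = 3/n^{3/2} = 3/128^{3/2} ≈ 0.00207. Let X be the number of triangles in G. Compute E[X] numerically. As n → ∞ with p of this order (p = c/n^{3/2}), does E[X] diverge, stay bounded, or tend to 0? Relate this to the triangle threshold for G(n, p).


Number of potential triangles: C(128, 3) = 341376.
Each occurs with probability p³ ≈ (0.00207)³ ≈ 8.89035e-09.
By linearity: E[X] = C(128, 3)·p³ ≈ 341376 · 8.89035e-09 ≈ 0.003.
Since α = 3/2 > 1, p = c/n^{3/2} = o(1/n) is below the triangle threshold p ~ 1/n. Asymptotically E[X] ~ (c³/6)·n^{3(1−α)} = (3³/6)·n^{-1.5} → 0, so by Markov's inequality G has no triangles w.h.p.

E[X] ≈ 0.003; in regime p = Θ(1/n^{3/2}) E[X] tends to 0 (below the triangle threshold p ~ 1/n).


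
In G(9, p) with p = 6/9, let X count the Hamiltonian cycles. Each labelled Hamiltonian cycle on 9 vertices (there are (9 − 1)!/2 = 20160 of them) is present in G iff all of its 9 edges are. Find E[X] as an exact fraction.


K_9 has (9 − 1)!/2 = 20160 labelled Hamiltonian cycles.
For each such Hamiltonian cycle H, let X_H = 1 if all 9 edges of H are present in G. Then P[X_H = 1] = p^{9} = (2/3)^{9} = 512/19683.
Summing the indicators: E[X] = Σ_H E[X_H] = 20160 · p^{9} = 20160 · 512/19683 = 1146880/2187.
Numerically: E[X] ≈ 524.

E[X] = 20160 · (2/3)^{9} = 1146880/2187 ≈ 524.


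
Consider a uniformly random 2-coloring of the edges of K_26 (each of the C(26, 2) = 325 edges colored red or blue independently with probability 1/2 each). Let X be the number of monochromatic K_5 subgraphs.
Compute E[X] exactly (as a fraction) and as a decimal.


Let X = Σ_S X_S over the C(26, 5) = 65780 subsets S of size 5, where X_S = 1 if the K_5 on S is monochromatic.
For a fixed S, the K_5 on S has C(5, 2) = 10 edges. P[all 10 edges red] = (1/2)^10, and likewise for blue, so P[monochromatic] = 2·(1/2)^10 = 2^{1 − 10} = 1/512.
By linearity: E[X] = C(26, 5) · 2^{1 − 10} = 65780 · 1/512 = 16445/128.
Numerically: E[X] ≈ 128.47656.

E[X] = C(26,5)·2^(1−C(5,2)) = 16445/128 ≈ 128.47656.


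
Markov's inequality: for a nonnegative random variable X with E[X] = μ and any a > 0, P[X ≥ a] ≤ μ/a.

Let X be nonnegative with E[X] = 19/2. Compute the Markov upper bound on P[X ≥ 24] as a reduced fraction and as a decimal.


μ = E[X] = 19/2, a = 24.
Markov: P[X ≥ 24] ≤ μ/a = (19/2)/24 = 19/48.
Numerically: ≈ 0.396.
(Since a = 24 > μ = 9.500, the bound 19/48 is < 1 and informative.)

P[X ≥ 24] ≤ 19/48 ≈ 0.396.


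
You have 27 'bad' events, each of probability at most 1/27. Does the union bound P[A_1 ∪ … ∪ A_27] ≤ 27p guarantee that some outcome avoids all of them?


Union bound: P[∪_{i=1}^{27} A_i] ≤ Σ_i P[A_i] ≤ 27·p = 27·(1/27) = 1.
Numerically: 1 ≈ 1.00000.
Is 1 < 1? NO.
Since the bound 1 is ≥ 1, the union bound is uninformative here; it does NOT by itself certify existence.

27·p = 1 ≈ 1.00000; existence NOT certified by the union bound.
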